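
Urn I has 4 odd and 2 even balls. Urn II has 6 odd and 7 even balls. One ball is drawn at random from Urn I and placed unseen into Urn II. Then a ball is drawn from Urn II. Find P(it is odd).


P(transfer odd) = 4/6 = 2/3; P(transfer even) = 1/3
If odd transferred: Urn II has 7 odd of 14, so P(odd|odd moved) = 1/2
If even transferred: Urn II has 6 odd of 14, so P(odd|even moved) = 3/7
By total probability: P(odd) = 2/3*1/2 + 1/3*3/7 = 10/21

10/21


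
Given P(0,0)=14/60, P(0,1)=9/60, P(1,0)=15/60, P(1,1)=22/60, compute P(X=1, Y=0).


Read from table: P(X=1, Y=0) = 15/60 = 1/4

1/4


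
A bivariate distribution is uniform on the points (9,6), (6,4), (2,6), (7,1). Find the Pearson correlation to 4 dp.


Cov(X,Y) = -1.2500, Var(X) = 6.5000, Var(Y) = 4.1875
rho = Cov/(sqrt(VarX)*sqrt(VarY)) = -0.2396

-0.2396


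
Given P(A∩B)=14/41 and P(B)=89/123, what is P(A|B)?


P(A|B) = P(A∩B)/P(B) = (42/123)/(89/123) = 42/89

42/89


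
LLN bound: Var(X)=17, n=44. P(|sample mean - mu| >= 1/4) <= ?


Var(Xbar) = Var(X)/n = 17/44
Chebyshev: P(|Xbar-mu| >= 1/4) <= Var(Xbar)/(1/4)^2 = (17/44)/(1/16) = 68/11
Bound exceeds 1, so trivial bound: 1

1


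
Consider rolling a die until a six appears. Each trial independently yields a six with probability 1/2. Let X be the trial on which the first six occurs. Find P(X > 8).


P(X > 8) = P(first 8 trials all fail) = (1-p)^8 = (1/2)^8 = 1/256

1/256


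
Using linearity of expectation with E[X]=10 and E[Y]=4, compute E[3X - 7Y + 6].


E[3X - 7Y + 6] = 3*E[X] - 7*E[Y] + 6
= (3)*(10) + (-7)*(4) + (6)
= 30 - 28 + 6 = 8

8


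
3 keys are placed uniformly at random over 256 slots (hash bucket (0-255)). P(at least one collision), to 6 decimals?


P(all different) = prod((256-i)/256 for i=0..2) = 0.988312
P(at least one match) = 1 - 0.988312 = 0.011688

0.011688


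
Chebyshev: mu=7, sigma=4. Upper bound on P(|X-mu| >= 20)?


k = 20/4 = 5
Chebyshev: P(|X-mu| >= k*sigma) <= 1/k^2 = 1/5^2 = 1/25

1/25


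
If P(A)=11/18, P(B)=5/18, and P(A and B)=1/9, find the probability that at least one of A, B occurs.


P(A∪B) = P(A) + P(B) - P(A∩B)
= 11/18 + 5/18 - 1/9 = 7/9

7/9


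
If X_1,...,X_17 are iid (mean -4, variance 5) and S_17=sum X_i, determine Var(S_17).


By independence, Var(S_n) = n*Var(X_1) = 17*5 = 85

85


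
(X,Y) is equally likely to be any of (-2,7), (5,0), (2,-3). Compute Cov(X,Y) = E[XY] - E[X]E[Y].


E[X]=5/3, E[Y]=4/3, E[XY]=-20/3
Cov(X,Y) = E[XY] - E[X]E[Y] = -20/3 - 5/3*4/3 = -80/9

-80/9


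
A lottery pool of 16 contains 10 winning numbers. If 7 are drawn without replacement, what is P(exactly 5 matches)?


P(X=5) = C(10,5)*C(6,2) / C(16,7)
= 252*15 / 11440
= 3780/11440 = 189/572

189/572


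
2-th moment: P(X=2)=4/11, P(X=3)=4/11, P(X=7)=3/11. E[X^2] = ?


E[X^2] = sum(x^2 * P(x))
= 4*4/11 + 9*4/11 + 49*3/11
= 199/11

199/11


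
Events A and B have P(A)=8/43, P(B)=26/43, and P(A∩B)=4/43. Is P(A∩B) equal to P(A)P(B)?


P(A)*P(B) = 8/43*26/43 = 208/1849
P(A∩B) = 4/43 != 208/1849, so not independent

No, A and B are not independent


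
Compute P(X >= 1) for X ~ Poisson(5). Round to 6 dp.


P(X>=1) = 1 - P(X<=0) = 1 - (e^(-5)*5^0/0!)
≈ 1 - 0.0067379470 = 0.9932620530
≈ 0.993262

0.993262


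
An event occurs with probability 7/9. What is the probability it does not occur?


P(A') = 1 - P(A) = 1 - 7/9 = 2/9

2/9


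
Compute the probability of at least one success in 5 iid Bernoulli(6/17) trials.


P(at least one) = 1 - P(none)
P(none) = (1 - 6/17)^5 = (11/17)^5 = 161051/1419857
P(at least one) = 1 - 161051/1419857 = 1258806/1419857

1258806/1419857


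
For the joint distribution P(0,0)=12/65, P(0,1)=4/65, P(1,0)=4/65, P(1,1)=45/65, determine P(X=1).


P(X=1) = P(1,0)+P(1,1) = 4/65 + 45/65 = 49/65

49/65


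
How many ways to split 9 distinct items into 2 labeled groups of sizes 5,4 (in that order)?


9! = 362880
Denominator: 5!=120 * 4!=24
Coefficient = 362880 / 2880 = 126

126


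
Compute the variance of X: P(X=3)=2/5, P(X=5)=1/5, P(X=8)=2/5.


E[X] = 27/5, E[X^2] = 171/5
Var(X) = E[X^2] - (E[X])^2 = 171/5 - (27/5)^2 = 126/25

126/25


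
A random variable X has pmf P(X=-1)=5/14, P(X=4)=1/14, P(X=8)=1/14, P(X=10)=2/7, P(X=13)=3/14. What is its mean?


E[X] = sum(x * P(x))
= -1*5/14 + 4*1/14 + 8*1/14 + 10*2/7 + 13*3/14
= 43/7

43/7


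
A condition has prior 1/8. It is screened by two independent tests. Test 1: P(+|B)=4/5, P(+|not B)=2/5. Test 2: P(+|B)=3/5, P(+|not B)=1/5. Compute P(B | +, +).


After test 1: P(+) = 4/5*1/8 + 2/5*7/8 = 9/20
P(B|+) = (1/10)/(9/20) = 2/9
After test 2 (use post1 as new prior): P(+) = 3/5*2/9 + 1/5*7/9 = 13/45
P(B|+,+) = (2/15)/(13/45) = 6/13

6/13


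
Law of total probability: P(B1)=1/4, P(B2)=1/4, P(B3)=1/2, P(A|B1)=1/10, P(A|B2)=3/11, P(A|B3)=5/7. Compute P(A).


P(A) = P(A|B1)P(B1) + P(A|B2)P(B2) + P(A|B3)P(B3)
= 1/10*1/4 + 3/11*1/4 + 5/7*1/2
= 1/40 + 3/44 + 5/14 = 1387/3080

1387/3080


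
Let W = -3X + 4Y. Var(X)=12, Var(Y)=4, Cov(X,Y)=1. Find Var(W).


Var(-3X + 4Y) = (-3)^2*Var(X) + 4^2*Var(Y) + 2*(-3)*4*Cov(X,Y)
= 9*12 + 16*4 - 24*1
= 108 + 64 - 24 = 148

148


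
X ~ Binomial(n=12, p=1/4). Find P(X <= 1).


P(X<=1) = P(X=0) + P(X=1)
= 531441/16777216 + 531441/4194304
= 2657205/16777216

2657205/16777216


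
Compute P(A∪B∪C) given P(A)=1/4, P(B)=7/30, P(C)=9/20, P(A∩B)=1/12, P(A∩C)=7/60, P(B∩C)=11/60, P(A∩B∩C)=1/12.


P(A∪B∪C) = P(A)+P(B)+P(C) - P(AB)-P(AC)-P(BC) + P(ABC)
= 1/4+7/30+9/20 - 1/12-7/60-11/60 + 1/12
= 19/30

19/30


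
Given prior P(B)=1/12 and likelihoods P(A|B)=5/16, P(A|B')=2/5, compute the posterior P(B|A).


P(A) = P(A|B)P(B) + P(A|B')P(B') = 5/16*1/12 + 2/5*11/12 = 377/960
P(B|A) = P(A|B)P(B)/P(A) = (5/192)/(377/960) = 25/377

25/377


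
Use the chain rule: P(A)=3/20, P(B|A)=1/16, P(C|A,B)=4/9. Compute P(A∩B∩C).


P(A∩B∩C) = P(A) * P(B|A) * P(C|A∩B)
= 3/20 * 1/16 * 4/9
= 3/320 * 4/9 = 1/240

1/240


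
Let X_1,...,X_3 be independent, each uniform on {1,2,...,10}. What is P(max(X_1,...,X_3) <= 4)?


P(max <= 4) = P(all X_i <= 4) = (P(X_1 <= 4))^3
= (4/10)^3 = (2/5)^3 = 8/125

8/125


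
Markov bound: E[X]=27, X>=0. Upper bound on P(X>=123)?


Markov: P(X >= a) <= E[X]/a
P(X >= 123) <= 27/123 = 9/41

9/41


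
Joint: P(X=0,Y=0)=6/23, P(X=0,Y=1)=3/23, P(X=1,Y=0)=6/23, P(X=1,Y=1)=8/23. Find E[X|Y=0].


P(Y=0) = 12/23
E[X|Y=0] = (0*6 + 1*6)/12 = 6/12 = 1/2

1/2


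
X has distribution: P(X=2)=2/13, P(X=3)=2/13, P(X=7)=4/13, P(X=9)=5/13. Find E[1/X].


E[1/X] = sum(g(x)*P(x))
= 1/2*2/13 + 1/3*2/13 + 1/7*4/13 + 1/9*5/13
= 176/819

176/819


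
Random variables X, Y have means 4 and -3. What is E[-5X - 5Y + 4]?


E[-5X - 5Y + 4] = -5*E[X] - 5*E[Y] + 4
= (-5)*(4) + (-5)*(-3) + (4)
= -20 + 15 + 4 = -1

-1


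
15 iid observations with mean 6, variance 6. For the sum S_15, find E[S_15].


E[S_n] = n*E[X_1] = 15*6 = 90

90


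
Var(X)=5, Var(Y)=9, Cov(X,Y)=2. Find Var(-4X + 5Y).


Var(-4X + 5Y) = (-4)^2*Var(X) + 5^2*Var(Y) + 2*(-4)*5*Cov(X,Y)
= 16*5 + 25*9 - 40*2
= 80 + 225 - 80 = 225

225


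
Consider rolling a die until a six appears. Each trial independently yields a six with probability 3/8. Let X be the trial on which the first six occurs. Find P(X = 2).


P(X=2) = (1-p)^1 * p = (5/8)^1 * 3/8
= 5/8 * 3/8 = 15/64

15/64


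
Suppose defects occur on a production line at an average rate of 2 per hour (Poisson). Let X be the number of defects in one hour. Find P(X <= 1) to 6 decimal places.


P(X<=1) = e^(-2)*2^0/0! + e^(-2)*2^1/1!
≈ 0.1353352832 + 0.2706705665
= 0.4060058497
≈ 0.406006

0.406006


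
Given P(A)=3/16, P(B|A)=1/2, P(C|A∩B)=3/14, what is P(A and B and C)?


P(A∩B∩C) = P(A) * P(B|A) * P(C|A∩B)
= 3/16 * 1/2 * 3/14
= 3/32 * 3/14 = 9/448

9/448


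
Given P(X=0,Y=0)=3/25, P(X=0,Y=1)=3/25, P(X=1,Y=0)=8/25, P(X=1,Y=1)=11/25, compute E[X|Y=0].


P(Y=0) = 11/25
E[X|Y=0] = (0*3 + 1*8)/11 = 8/11

8/11


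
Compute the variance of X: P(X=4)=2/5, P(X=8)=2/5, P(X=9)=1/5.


E[X] = 33/5, E[X^2] = 241/5
Var(X) = E[X^2] - (E[X])^2 = 241/5 - (33/5)^2 = 116/25

116/25


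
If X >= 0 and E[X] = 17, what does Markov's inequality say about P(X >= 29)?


Markov: P(X >= a) <= E[X]/a
P(X >= 29) <= 17/29

17/29


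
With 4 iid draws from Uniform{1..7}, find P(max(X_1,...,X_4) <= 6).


P(max <= 6) = P(all X_i <= 6) = (P(X_1 <= 6))^4
= (6/7)^4 = 1296/2401

1296/2401


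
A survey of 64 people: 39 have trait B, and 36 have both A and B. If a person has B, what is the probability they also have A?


P(A|B) = P(A∩B)/P(B) = (36/64)/(39/64) = 36/39 = 12/13

12/13


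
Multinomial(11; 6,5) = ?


11! = 39916800
Denominator: 6!=720 * 5!=120
Coefficient = 39916800 / 86400 = 462

462


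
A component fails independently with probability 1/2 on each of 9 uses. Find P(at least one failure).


P(at least one) = 1 - P(none)
P(none) = (1 - 1/2)^9 = (1/2)^9 = 1/512
P(at least one) = 1 - 1/512 = 511/512

511/512


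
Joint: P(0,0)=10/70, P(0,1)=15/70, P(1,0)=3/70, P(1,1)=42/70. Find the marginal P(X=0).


P(X=0) = P(0,0)+P(0,1) = 10/70 + 15/70 = 25/70 = 5/14

5/14


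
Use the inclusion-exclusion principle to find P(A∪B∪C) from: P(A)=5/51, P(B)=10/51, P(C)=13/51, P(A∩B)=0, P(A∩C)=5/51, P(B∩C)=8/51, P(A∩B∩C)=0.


P(A∪B∪C) = P(A)+P(B)+P(C) - P(AB)-P(AC)-P(BC) + P(ABC)
= 5/51+10/51+13/51 - 0-5/51-8/51 + 0
= 5/17

5/17


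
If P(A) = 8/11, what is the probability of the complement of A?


P(A') = 1 - P(A) = 1 - 8/11 = 3/11

3/11


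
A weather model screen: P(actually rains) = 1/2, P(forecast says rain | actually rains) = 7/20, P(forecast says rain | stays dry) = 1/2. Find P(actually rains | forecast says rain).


P(A) = P(A|B)P(B) + P(A|B')P(B') = 7/20*1/2 + 1/2*1/2 = 17/40
P(B|A) = P(A|B)P(B)/P(A) = (7/40)/(17/40) = 7/17

7/17


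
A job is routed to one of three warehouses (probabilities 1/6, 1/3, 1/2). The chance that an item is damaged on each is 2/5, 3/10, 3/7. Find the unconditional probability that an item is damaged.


P(A) = P(A|B1)P(B1) + P(A|B2)P(B2) + P(A|B3)P(B3)
= 2/5*1/6 + 3/10*1/3 + 3/7*1/2
= 1/15 + 1/10 + 3/14 = 8/21

8/21


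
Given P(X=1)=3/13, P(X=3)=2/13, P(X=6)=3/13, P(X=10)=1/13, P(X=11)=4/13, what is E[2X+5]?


E[2X+5] = sum(g(x)*P(x))
= 7*3/13 + 11*2/13 + 17*3/13 + 25*1/13 + 27*4/13
= 227/13

227/13


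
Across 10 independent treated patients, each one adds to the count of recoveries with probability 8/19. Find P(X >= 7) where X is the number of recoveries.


P(X>=7) = P(X=7) + P(X=8) + P(X=9) + P(X=10)
= 334957117440/6131066257801 + 91351941120/6131066257801 + 14763950080/6131066257801 + 1073741824/6131066257801
= 442146750464/6131066257801

442146750464/6131066257801


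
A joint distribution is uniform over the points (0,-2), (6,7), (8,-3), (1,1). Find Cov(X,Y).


E[X]=15/4, E[Y]=3/4, E[XY]=19/4
Cov(X,Y) = E[XY] - E[X]E[Y] = 19/4 - 15/4*3/4 = 31/16

31/16


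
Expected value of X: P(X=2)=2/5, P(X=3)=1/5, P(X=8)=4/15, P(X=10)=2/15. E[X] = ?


E[X] = sum(x * P(x))
= 2*2/5 + 3*1/5 + 8*4/15 + 10*2/15
= 73/15

73/15


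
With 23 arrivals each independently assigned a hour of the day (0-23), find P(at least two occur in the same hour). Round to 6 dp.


P(all different) = prod((24-i)/24 for i=0..22) = 0.000000
P(at least one match) = 1 - 0.000000 = 1.000000

1.000000


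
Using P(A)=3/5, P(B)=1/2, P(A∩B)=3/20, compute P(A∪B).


P(A∪B) = P(A) + P(B) - P(A∩B)
= 3/5 + 1/2 - 3/20 = 19/20

19/20


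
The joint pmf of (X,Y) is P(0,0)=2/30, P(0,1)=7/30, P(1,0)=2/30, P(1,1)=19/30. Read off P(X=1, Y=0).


Read from table: P(X=1, Y=0) = 2/30 = 1/15

1/15


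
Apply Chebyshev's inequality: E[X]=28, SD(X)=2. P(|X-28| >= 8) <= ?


k = 8/2 = 4
Chebyshev: P(|X-mu| >= k*sigma) <= 1/k^2 = 1/4^2 = 1/16

1/16


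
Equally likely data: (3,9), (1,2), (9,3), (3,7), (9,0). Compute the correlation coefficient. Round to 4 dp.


Cov(X,Y) = -5.6000, Var(X) = 11.2000, Var(Y) = 10.9600
rho = Cov/(sqrt(VarX)*sqrt(VarY)) = -0.5054

-0.5054


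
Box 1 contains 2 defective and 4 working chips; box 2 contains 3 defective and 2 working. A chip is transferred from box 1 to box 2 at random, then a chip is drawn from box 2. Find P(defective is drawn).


P(transfer defective) = 2/6 = 1/3; P(transfer working) = 2/3
If defective transferred: Urn II has 4 defective of 6, so P(defective|defective moved) = 2/3
If working transferred: Urn II has 3 defective of 6, so P(defective|working moved) = 1/2
By total probability: P(defective) = 1/3*2/3 + 2/3*1/2 = 5/9

5/9


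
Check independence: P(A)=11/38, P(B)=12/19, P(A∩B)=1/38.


P(A)*P(B) = 11/38*12/19 = 66/361
P(A∩B) = 1/38 != 66/361, so not independent

No, A and B are not independent


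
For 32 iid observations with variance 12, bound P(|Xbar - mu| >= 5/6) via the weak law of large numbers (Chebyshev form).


Var(Xbar) = Var(X)/n = 12/32
Chebyshev: P(|Xbar-mu| >= 5/6) <= Var(Xbar)/(5/6)^2 = (3/8)/(25/36) = 27/50

27/50


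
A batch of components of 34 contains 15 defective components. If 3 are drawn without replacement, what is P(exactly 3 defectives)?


P(X=3) = C(15,3)*C(19,0) / C(34,3)
= 455*1 / 5984
= 455/5984

455/5984


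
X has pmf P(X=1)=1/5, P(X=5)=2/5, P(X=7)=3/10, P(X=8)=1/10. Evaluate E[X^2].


E[X^2] = sum(x^2 * P(x))
= 1*1/5 + 25*2/5 + 49*3/10 + 64*1/10
= 313/10

313/10


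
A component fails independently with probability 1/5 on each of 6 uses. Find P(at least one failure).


P(at least one) = 1 - P(none)
P(none) = (1 - 1/5)^6 = (4/5)^6 = 4096/15625
P(at least one) = 1 - 4096/15625 = 11529/15625

11529/15625


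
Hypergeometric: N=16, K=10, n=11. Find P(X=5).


P(X=5) = C(10,5)*C(6,6) / C(16,11)
= 252*1 / 4368
= 252/4368 = 3/52

3/52


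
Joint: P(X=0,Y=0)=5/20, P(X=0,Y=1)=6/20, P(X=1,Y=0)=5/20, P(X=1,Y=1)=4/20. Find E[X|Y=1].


P(Y=1) = 10/20
E[X|Y=1] = (0*6 + 1*4)/10 = 4/10 = 2/5

2/5


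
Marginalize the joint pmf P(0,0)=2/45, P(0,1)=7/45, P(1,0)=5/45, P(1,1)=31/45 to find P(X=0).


P(X=0) = P(0,0)+P(0,1) = 2/45 + 7/45 = 9/45 = 1/5

1/5


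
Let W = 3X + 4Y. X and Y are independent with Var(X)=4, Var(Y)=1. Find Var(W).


Independence => Cov(X,Y)=0
Var(3X + 4Y) = 3^2*Var(X) + 4^2*Var(Y)
= 9*4 + 16*1 = 52

52


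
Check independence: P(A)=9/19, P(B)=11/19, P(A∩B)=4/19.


P(A)*P(B) = 9/19*11/19 = 99/361
P(A∩B) = 4/19 != 99/361, so not independent

No, A and B are not independent


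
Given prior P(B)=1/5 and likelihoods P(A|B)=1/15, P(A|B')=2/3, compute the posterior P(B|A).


P(A) = P(A|B)P(B) + P(A|B')P(B') = 1/15*1/5 + 2/3*4/5 = 41/75
P(B|A) = P(A|B)P(B)/P(A) = (1/75)/(41/75) = 1/41

1/41


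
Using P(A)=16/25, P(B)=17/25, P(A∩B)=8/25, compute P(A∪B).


P(A∪B) = P(A) + P(B) - P(A∩B)
= 16/25 + 17/25 - 8/25 = 1

1


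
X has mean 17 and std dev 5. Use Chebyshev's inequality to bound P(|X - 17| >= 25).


k = 25/5 = 5
Chebyshev: P(|X-mu| >= k*sigma) <= 1/k^2 = 1/5^2 = 1/25

1/25


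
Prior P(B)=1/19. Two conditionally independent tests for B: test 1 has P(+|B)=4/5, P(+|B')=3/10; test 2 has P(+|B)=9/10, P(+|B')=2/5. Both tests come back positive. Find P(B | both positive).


After test 1: P(+) = 4/5*1/19 + 3/10*18/19 = 31/95
P(B|+) = (4/95)/(31/95) = 4/31
After test 2 (use post1 as new prior): P(+) = 9/10*4/31 + 2/5*27/31 = 72/155
P(B|+,+) = (18/155)/(72/155) = 1/4

1/4


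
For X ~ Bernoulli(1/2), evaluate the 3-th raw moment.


For Bernoulli: X in {0,1}
E[X^3] = 0^3*(1-1/2) + 1^3*1/2 = 1/2

1/2


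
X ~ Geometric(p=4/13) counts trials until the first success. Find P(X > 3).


P(X > 3) = P(first 3 trials all fail) = (1-p)^3 = (9/13)^3 = 729/2197

729/2197


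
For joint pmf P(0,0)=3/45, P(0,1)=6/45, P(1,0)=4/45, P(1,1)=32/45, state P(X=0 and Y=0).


Read from table: P(X=0, Y=0) = 3/45 = 1/15

1/15


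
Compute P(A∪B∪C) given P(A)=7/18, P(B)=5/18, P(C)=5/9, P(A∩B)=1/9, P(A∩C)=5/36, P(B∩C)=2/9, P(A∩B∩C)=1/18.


P(A∪B∪C) = P(A)+P(B)+P(C) - P(AB)-P(AC)-P(BC) + P(ABC)
= 7/18+5/18+5/9 - 1/9-5/36-2/9 + 1/18
= 29/36

29/36


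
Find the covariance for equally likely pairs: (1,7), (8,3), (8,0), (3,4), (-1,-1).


E[X]=19/5, E[Y]=13/5, E[XY]=44/5
Cov(X,Y) = E[XY] - E[X]E[Y] = 44/5 - 19/5*13/5 = -27/25

-27/25


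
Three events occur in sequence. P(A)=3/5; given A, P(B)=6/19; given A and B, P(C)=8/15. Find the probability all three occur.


P(A∩B∩C) = P(A) * P(B|A) * P(C|A∩B)
= 3/5 * 6/19 * 8/15
= 18/95 * 8/15 = 48/475

48/475


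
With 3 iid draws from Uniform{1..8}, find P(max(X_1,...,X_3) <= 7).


P(max <= 7) = P(all X_i <= 7) = (P(X_1 <= 7))^3
= (7/8)^3 = 343/512

343/512


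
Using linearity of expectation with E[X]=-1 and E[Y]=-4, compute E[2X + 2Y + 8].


E[2X + 2Y + 8] = 2*E[X] + 2*E[Y] + 8
= (2)*(-1) + (2)*(-4) + (8)
= -2 - 8 + 8 = -2

-2


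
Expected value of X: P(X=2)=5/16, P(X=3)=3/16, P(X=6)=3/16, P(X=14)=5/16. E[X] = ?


E[X] = sum(x * P(x))
= 2*5/16 + 3*3/16 + 6*3/16 + 14*5/16
= 107/16

107/16


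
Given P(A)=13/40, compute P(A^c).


P(A') = 1 - P(A) = 1 - 13/40 = 27/40

27/40


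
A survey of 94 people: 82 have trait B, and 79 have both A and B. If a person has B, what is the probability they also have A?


P(A|B) = P(A∩B)/P(B) = (79/94)/(82/94) = 79/82

79/82


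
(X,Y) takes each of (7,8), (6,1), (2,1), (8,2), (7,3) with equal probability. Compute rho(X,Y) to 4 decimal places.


Cov(X,Y) = 2.2000, Var(X) = 4.4000, Var(Y) = 6.8000
rho = Cov/(sqrt(VarX)*sqrt(VarY)) = 0.4022

0.4022


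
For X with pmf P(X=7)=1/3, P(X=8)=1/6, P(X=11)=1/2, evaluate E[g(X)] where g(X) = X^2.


E[X^2] = sum(g(x)*P(x))
= 49*1/3 + 64*1/6 + 121*1/2
= 175/2

175/2


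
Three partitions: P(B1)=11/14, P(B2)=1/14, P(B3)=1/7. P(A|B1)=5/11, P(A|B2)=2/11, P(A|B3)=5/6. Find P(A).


P(A) = P(A|B1)P(B1) + P(A|B2)P(B2) + P(A|B3)P(B3)
= 5/11*11/14 + 2/11*1/14 + 5/6*1/7
= 5/14 + 1/77 + 5/42 = 113/231

113/231


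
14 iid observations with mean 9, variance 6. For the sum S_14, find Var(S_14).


By independence, Var(S_n) = n*Var(X_1) = 14*6 = 84

84


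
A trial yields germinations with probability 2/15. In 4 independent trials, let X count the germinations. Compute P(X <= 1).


P(X<=1) = P(X=0) + P(X=1)
= 28561/50625 + 17576/50625
= 15379/16875

15379/16875


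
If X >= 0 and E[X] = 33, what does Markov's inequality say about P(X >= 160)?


Markov: P(X >= a) <= E[X]/a
P(X >= 160) <= 33/160

33/160


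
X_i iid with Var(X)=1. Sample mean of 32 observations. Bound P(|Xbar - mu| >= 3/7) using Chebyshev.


Var(Xbar) = Var(X)/n = 1/32
Chebyshev: P(|Xbar-mu| >= 3/7) <= Var(Xbar)/(3/7)^2 = (1/32)/(9/49) = 49/288

49/288


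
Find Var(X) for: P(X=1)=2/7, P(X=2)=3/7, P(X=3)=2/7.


E[X] = 2, E[X^2] = 32/7
Var(X) = E[X^2] - (E[X])^2 = 32/7 - (2)^2 = 4/7

4/7


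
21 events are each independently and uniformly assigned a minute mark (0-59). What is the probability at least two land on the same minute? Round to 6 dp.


P(all different) = prod((60-i)/60 for i=0..20) = 0.018596
P(at least one match) = 1 - 0.018596 = 0.981404

0.981404


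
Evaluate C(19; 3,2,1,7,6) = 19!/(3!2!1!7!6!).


19! = 121645100408832000
Denominator: 3!=6 * 2!=2 * 1!=1 * 7!=5040 * 6!=720
Coefficient = 121645100408832000 / 43545600 = 2793510720

2793510720


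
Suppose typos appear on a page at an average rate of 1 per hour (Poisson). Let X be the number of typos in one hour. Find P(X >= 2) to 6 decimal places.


P(X>=2) = 1 - P(X<=1) = 1 - (e^(-1)*1^0/0! + e^(-1)*1^1/1!)
≈ 1 - (0.3678794412 + 0.3678794412)
= 1 - 0.7357588824 = 0.2642411176
≈ 0.264241

0.264241


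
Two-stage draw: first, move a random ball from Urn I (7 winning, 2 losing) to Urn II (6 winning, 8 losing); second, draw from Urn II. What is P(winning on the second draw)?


P(transfer winning) = 7/9; P(transfer losing) = 2/9
If winning transferred: Urn II has 7 winning of 15, so P(winning|winning moved) = 7/15
If losing transferred: Urn II has 6 winning of 15, so P(winning|losing moved) = 2/5
By total probability: P(winning) = 7/9*7/15 + 2/9*2/5 = 61/135

61/135


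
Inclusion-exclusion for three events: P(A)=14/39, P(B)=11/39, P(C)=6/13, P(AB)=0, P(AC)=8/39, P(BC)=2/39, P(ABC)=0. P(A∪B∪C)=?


P(A∪B∪C) = P(A)+P(B)+P(C) - P(AB)-P(AC)-P(BC) + P(ABC)
= 14/39+11/39+6/13 - 0-8/39-2/39 + 0
= 11/13

11/13


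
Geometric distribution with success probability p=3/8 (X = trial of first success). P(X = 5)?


P(X=5) = (1-p)^4 * p = (5/8)^4 * 3/8
= 625/4096 * 3/8 = 1875/32768

1875/32768


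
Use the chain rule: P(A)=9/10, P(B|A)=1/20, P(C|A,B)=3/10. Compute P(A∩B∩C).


P(A∩B∩C) = P(A) * P(B|A) * P(C|A∩B)
= 9/10 * 1/20 * 3/10
= 9/200 * 3/10 = 27/2000

27/2000


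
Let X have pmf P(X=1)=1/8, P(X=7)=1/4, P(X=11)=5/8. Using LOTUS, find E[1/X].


E[1/X] = sum(g(x)*P(x))
= 1*1/8 + 1/7*1/4 + 1/11*5/8
= 67/308

67/308


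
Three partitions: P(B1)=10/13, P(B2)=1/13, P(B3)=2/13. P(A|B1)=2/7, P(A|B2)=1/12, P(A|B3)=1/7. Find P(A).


P(A) = P(A|B1)P(B1) + P(A|B2)P(B2) + P(A|B3)P(B3)
= 2/7*10/13 + 1/12*1/13 + 1/7*2/13
= 20/91 + 1/156 + 2/91 = 271/1092

271/1092


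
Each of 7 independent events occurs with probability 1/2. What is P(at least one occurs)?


P(at least one) = 1 - P(none)
P(none) = (1 - 1/2)^7 = (1/2)^7 = 1/128
P(at least one) = 1 - 1/128 = 127/128

127/128


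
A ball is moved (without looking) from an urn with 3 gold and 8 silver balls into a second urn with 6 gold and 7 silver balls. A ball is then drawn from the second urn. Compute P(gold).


P(transfer gold) = 3/11; P(transfer silver) = 8/11
If gold transferred: Urn II has 7 gold of 14, so P(gold|gold moved) = 1/2
If silver transferred: Urn II has 6 gold of 14, so P(gold|silver moved) = 3/7
By total probability: P(gold) = 3/11*1/2 + 8/11*3/7 = 69/154

69/154


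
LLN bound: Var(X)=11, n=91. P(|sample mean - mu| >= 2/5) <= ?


Var(Xbar) = Var(X)/n = 11/91
Chebyshev: P(|Xbar-mu| >= 2/5) <= Var(Xbar)/(2/5)^2 = (11/91)/(4/25) = 275/364

275/364


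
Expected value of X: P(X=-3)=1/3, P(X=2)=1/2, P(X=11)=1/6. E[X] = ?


E[X] = sum(x * P(x))
= -3*1/3 + 2*1/2 + 11*1/6
= 11/6

11/6


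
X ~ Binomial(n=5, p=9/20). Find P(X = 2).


P(X=2) = C(5,2) * p^2 * (1-p)^3
= 10 * 81/400 * 1331/8000
= 107811/320000

107811/320000


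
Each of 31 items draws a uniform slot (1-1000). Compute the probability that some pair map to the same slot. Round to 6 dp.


P(all different) = prod((1000-i)/1000 for i=0..30) = 0.625127
P(at least one match) = 1 - 0.625127 = 0.374873

0.374873


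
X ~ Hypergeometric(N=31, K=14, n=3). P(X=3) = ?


P(X=3) = C(14,3)*C(17,0) / C(31,3)
= 364*1 / 4495
= 364/4495

364/4495


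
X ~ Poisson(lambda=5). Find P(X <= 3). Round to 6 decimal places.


P(X<=3) = e^(-5)*5^0/0! + e^(-5)*5^1/1! + e^(-5)*5^2/2! + e^(-5)*5^3/3!
≈ 0.0067379470 + 0.0336897350 + 0.0842243375 + 0.1403738958
= 0.2650259153
≈ 0.265026

0.265026


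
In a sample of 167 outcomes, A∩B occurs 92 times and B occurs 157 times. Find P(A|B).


P(A|B) = P(A∩B)/P(B) = (92/167)/(157/167) = 92/157

92/157


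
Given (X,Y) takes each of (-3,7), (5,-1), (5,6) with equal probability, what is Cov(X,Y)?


E[X]=7/3, E[Y]=4, E[XY]=4/3
Cov(X,Y) = E[XY] - E[X]E[Y] = 4/3 - 7/3*4 = -8

-8


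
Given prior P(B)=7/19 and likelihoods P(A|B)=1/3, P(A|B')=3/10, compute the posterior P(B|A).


P(A) = P(A|B)P(B) + P(A|B')P(B') = 1/3*7/19 + 3/10*12/19 = 89/285
P(B|A) = P(A|B)P(B)/P(A) = (7/57)/(89/285) = 35/89

35/89


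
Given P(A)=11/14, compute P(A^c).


P(A') = 1 - P(A) = 1 - 11/14 = 3/14

3/14


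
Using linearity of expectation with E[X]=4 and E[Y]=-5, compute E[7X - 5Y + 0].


E[7X - 5Y + 0] = 7*E[X] - 5*E[Y] + 0
= (7)*(4) + (-5)*(-5) + (0)
= 28 + 25 + 0 = 53

53


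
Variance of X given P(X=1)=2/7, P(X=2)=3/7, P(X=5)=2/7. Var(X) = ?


E[X] = 18/7, E[X^2] = 64/7
Var(X) = E[X^2] - (E[X])^2 = 64/7 - (18/7)^2 = 124/49

124/49


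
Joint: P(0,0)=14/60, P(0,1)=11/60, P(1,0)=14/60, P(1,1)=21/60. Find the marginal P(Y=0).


P(Y=0) = P(0,0)+P(1,0) = 14/60 + 14/60 = 28/60 = 7/15

7/15


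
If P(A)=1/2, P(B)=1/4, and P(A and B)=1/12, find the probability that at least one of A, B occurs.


P(A∪B) = P(A) + P(B) - P(A∩B)
= 1/2 + 1/4 - 1/12 = 2/3

2/3


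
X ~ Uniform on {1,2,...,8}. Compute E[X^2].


E[X^2] = (1/8) * sum(x^2 for x=1..8)
= 204/8 = 51/2

51/2


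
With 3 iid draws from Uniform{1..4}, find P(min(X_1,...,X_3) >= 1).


P(min >= 1) = P(all X_i >= 1) = (P(X_1 >= 1))^3
= (4/4)^3 = 1^3 = 1

1


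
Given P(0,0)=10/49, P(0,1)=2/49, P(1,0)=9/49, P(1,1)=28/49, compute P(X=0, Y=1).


Read from table: P(X=0, Y=1) = 2/49

2/49


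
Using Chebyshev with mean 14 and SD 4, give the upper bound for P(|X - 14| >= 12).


k = 12/4 = 3
Chebyshev: P(|X-mu| >= k*sigma) <= 1/k^2 = 1/3^2 = 1/9

1/9


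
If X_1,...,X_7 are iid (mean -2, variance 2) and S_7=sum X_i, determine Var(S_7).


By independence, Var(S_n) = n*Var(X_1) = 7*2 = 14

14


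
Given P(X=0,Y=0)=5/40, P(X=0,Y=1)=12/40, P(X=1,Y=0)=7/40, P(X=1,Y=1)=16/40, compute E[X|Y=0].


P(Y=0) = 12/40
E[X|Y=0] = (0*5 + 1*7)/12 = 7/12

7/12


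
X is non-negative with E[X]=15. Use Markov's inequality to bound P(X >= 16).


Markov: P(X >= a) <= E[X]/a
P(X >= 16) <= 15/16

15/16


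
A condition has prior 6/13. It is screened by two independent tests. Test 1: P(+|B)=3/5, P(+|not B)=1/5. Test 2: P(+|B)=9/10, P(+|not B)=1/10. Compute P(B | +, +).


After test 1: P(+) = 3/5*6/13 + 1/5*7/13 = 5/13
P(B|+) = (18/65)/(5/13) = 18/25
After test 2 (use post1 as new prior): P(+) = 9/10*18/25 + 1/10*7/25 = 169/250
P(B|+,+) = (81/125)/(169/250) = 162/169

162/169


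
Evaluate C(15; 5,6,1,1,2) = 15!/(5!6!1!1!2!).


15! = 1307674368000
Denominator: 5!=120 * 6!=720 * 1!=1 * 1!=1 * 2!=2
Coefficient = 1307674368000 / 172800 = 7567560

7567560


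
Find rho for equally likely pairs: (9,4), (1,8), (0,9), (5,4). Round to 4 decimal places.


Cov(X,Y) = -7.4375, Var(X) = 12.6875, Var(Y) = 5.1875
rho = Cov/(sqrt(VarX)*sqrt(VarY)) = -0.9168

-0.9168


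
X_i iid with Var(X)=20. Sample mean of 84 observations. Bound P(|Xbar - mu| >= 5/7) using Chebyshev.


Var(Xbar) = Var(X)/n = 20/84
Chebyshev: P(|Xbar-mu| >= 5/7) <= Var(Xbar)/(5/7)^2 = (5/21)/(25/49) = 7/15

7/15


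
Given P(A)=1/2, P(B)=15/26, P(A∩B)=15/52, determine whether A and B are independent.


P(A)*P(B) = 1/2*15/26 = 15/52
P(A∩B) = 15/52, which equals P(A)P(B), so independent

Yes, A and B are independent


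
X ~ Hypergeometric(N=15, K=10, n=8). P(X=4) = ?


P(X=4) = C(10,4)*C(5,4) / C(15,8)
= 210*5 / 6435
= 1050/6435 = 70/429

70/429


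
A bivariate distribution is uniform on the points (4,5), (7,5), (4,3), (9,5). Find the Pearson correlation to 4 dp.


Cov(X,Y) = 1.0000, Var(X) = 4.5000, Var(Y) = 0.7500
rho = Cov/(sqrt(VarX)*sqrt(VarY)) = 0.5443

0.5443


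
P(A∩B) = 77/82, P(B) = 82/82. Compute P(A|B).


P(A|B) = P(A∩B)/P(B) = (77/82)/(82/82) = 77/82

77/82


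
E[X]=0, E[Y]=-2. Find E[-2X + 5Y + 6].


E[-2X + 5Y + 6] = -2*E[X] + 5*E[Y] + 6
= (-2)*(0) + (5)*(-2) + (6)
= 0 - 10 + 6 = -4

-4


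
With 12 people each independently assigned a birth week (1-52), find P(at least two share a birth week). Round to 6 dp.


P(all different) = prod((52-i)/52 for i=0..11) = 0.252908
P(at least one match) = 1 - 0.252908 = 0.747092

0.747092


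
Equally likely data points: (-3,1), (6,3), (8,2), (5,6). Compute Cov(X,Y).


E[X]=4, E[Y]=3, E[XY]=61/4
Cov(X,Y) = E[XY] - E[X]E[Y] = 61/4 - 4*3 = 13/4

13/4


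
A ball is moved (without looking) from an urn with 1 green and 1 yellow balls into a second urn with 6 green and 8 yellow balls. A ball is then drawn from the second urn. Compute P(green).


P(transfer green) = 1/2; P(transfer yellow) = 1/2
If green transferred: Urn II has 7 green of 15, so P(green|green moved) = 7/15
If yellow transferred: Urn II has 6 green of 15, so P(green|yellow moved) = 2/5
By total probability: P(green) = 1/2*7/15 + 1/2*2/5 = 13/30

13/30


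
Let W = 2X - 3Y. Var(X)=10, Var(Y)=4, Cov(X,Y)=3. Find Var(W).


Var(2X - 3Y) = 2^2*Var(X) + (-3)^2*Var(Y) + 2*2*(-3)*Cov(X,Y)
= 4*10 + 9*4 - 12*3
= 40 + 36 - 36 = 40

40


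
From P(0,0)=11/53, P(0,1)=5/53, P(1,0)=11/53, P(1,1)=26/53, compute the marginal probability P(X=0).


P(X=0) = P(0,0)+P(0,1) = 11/53 + 5/53 = 16/53

16/53


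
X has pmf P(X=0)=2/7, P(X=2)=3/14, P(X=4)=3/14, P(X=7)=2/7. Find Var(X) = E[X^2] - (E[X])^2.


E[X] = 23/7, E[X^2] = 128/7
Var(X) = E[X^2] - (E[X])^2 = 128/7 - (23/7)^2 = 367/49

367/49


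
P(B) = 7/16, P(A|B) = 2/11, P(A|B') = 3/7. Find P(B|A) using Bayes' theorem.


P(A) = P(A|B)P(B) + P(A|B')P(B') = 2/11*7/16 + 3/7*9/16 = 395/1232
P(B|A) = P(A|B)P(B)/P(A) = (7/88)/(395/1232) = 98/395

98/395


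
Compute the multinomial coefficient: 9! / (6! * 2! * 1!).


9! = 362880
Denominator: 6!=720 * 2!=2 * 1!=1
Coefficient = 362880 / 1440 = 252

252


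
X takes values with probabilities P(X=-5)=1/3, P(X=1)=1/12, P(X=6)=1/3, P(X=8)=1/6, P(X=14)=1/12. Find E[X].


E[X] = sum(x * P(x))
= -5*1/3 + 1*1/12 + 6*1/3 + 8*1/6 + 14*1/12
= 35/12

35/12


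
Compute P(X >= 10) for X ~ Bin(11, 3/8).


P(X>=10) = P(X=10) + P(X=11)
= 3247695/8589934592 + 177147/8589934592
= 1712421/4294967296

1712421/4294967296


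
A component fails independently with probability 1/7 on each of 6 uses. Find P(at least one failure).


P(at least one) = 1 - P(none)
P(none) = (1 - 1/7)^6 = (6/7)^6 = 46656/117649
P(at least one) = 1 - 46656/117649 = 70993/117649

70993/117649


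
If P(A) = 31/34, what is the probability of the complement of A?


P(A') = 1 - P(A) = 1 - 31/34 = 3/34

3/34


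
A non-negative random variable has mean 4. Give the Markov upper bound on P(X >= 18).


Markov: P(X >= a) <= E[X]/a
P(X >= 18) <= 4/18 = 2/9

2/9


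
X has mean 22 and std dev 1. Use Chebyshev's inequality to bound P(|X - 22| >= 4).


k = 4/1 = 4
Chebyshev: P(|X-mu| >= k*sigma) <= 1/k^2 = 1/4^2 = 1/16

1/16


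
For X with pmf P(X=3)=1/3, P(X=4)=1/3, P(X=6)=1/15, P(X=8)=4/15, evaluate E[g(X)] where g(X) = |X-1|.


E[|X-1|] = sum(g(x)*P(x))
= 2*1/3 + 3*1/3 + 5*1/15 + 7*4/15
= 58/15

58/15


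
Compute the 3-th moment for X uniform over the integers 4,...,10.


E[X^3] = (1/7) * sum(x^3 for x=4..10)
= 2989/7 = 427

427


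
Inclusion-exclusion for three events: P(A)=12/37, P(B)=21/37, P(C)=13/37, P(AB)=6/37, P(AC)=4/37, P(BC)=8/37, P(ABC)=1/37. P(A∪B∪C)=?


P(A∪B∪C) = P(A)+P(B)+P(C) - P(AB)-P(AC)-P(BC) + P(ABC)
= 12/37+21/37+13/37 - 6/37-4/37-8/37 + 1/37
= 29/37

29/37


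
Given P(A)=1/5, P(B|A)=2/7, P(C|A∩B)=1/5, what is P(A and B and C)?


P(A∩B∩C) = P(A) * P(B|A) * P(C|A∩B)
= 1/5 * 2/7 * 1/5
= 2/35 * 1/5 = 2/175

2/175


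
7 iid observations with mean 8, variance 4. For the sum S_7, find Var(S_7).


By independence, Var(S_n) = n*Var(X_1) = 7*4 = 28

28


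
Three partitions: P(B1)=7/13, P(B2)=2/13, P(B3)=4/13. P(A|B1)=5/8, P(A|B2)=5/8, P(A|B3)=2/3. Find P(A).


P(A) = P(A|B1)P(B1) + P(A|B2)P(B2) + P(A|B3)P(B3)
= 5/8*7/13 + 5/8*2/13 + 2/3*4/13
= 35/104 + 5/52 + 8/39 = 199/312

199/312


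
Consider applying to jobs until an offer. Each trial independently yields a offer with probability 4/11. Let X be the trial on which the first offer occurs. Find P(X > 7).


P(X > 7) = P(first 7 trials all fail) = (1-p)^7 = (7/11)^7 = 823543/19487171

823543/19487171


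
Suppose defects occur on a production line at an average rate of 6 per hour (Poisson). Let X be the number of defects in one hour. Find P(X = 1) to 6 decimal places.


P(X=1) = e^(-6) * 6^1 / 1!
≈ 0.002478752177 * 6 / 1
≈ 0.014873

0.014873


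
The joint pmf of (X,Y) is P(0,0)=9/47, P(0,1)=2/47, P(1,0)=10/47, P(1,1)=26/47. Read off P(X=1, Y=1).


Read from table: P(X=1, Y=1) = 26/47

26/47


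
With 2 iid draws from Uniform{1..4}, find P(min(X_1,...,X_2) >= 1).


P(min >= 1) = P(all X_i >= 1) = (P(X_1 >= 1))^2
= (4/4)^2 = 1^2 = 1

1


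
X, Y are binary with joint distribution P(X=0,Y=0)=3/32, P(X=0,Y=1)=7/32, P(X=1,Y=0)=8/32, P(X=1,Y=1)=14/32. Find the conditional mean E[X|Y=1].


P(Y=1) = 21/32
E[X|Y=1] = (0*7 + 1*14)/21 = 14/21 = 2/3

2/3


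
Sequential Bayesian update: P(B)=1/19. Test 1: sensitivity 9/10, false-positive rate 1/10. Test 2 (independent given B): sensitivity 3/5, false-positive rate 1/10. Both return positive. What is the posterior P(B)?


After test 1: P(+) = 9/10*1/19 + 1/10*18/19 = 27/190
P(B|+) = (9/190)/(27/190) = 1/3
After test 2 (use post1 as new prior): P(+) = 3/5*1/3 + 1/10*2/3 = 4/15
P(B|+,+) = (1/5)/(4/15) = 3/4

3/4


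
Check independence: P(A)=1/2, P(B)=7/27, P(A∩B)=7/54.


P(A)*P(B) = 1/2*7/27 = 7/54
P(A∩B) = 7/54, which equals P(A)P(B), so independent

Yes, A and B are independent


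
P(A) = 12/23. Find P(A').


P(A') = 1 - P(A) = 1 - 12/23 = 11/23

11/23


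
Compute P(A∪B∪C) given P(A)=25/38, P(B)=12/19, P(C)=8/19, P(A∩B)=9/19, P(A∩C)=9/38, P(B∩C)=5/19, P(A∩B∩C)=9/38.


P(A∪B∪C) = P(A)+P(B)+P(C) - P(AB)-P(AC)-P(BC) + P(ABC)
= 25/38+12/19+8/19 - 9/19-9/38-5/19 + 9/38
= 37/38

37/38


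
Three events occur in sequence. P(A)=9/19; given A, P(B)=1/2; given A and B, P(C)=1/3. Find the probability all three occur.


P(A∩B∩C) = P(A) * P(B|A) * P(C|A∩B)
= 9/19 * 1/2 * 1/3
= 9/38 * 1/3 = 3/38

3/38


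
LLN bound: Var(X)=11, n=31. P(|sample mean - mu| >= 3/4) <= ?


Var(Xbar) = Var(X)/n = 11/31
Chebyshev: P(|Xbar-mu| >= 3/4) <= Var(Xbar)/(3/4)^2 = (11/31)/(9/16) = 176/279

176/279


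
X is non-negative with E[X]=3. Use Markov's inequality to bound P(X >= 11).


Markov: P(X >= a) <= E[X]/a
P(X >= 11) <= 3/11

3/11


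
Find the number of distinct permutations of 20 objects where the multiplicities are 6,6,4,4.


20! = 2432902008176640000
Denominator: 6!=720 * 6!=720 * 4!=24 * 4!=24
Coefficient = 2432902008176640000 / 298598400 = 8147739600

8147739600


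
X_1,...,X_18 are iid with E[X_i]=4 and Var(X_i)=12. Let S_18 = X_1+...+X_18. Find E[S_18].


E[S_n] = n*E[X_1] = 18*4 = 72

72


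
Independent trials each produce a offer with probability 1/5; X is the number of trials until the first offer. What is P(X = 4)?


P(X=4) = (1-p)^3 * p = (4/5)^3 * 1/5
= 64/125 * 1/5 = 64/625

64/625


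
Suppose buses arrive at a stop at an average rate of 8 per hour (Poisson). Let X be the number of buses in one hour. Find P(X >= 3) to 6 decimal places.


P(X>=3) = 1 - P(X<=2) = 1 - (e^(-8)*8^0/0! + e^(-8)*8^1/1! + e^(-8)*8^2/2!)
≈ 1 - (0.0003354626 + 0.0026837010 + 0.0107348041)
= 1 - 0.0137539677 = 0.9862460323
≈ 0.986246

0.986246


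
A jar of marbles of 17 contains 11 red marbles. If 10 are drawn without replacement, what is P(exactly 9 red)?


P(X=9) = C(11,9)*C(6,1) / C(17,10)
= 55*6 / 19448
= 330/19448 = 15/884

15/884


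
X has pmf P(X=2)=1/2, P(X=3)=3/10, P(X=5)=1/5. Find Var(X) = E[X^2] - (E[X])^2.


E[X] = 29/10, E[X^2] = 97/10
Var(X) = E[X^2] - (E[X])^2 = 97/10 - (29/10)^2 = 129/100

129/100


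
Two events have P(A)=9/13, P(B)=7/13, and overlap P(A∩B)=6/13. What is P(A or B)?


P(A∪B) = P(A) + P(B) - P(A∩B)
= 9/13 + 7/13 - 6/13 = 10/13

10/13


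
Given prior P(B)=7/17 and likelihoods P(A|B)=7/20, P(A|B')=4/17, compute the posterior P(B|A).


P(A) = P(A|B)P(B) + P(A|B')P(B') = 7/20*7/17 + 4/17*10/17 = 1633/5780
P(B|A) = P(A|B)P(B)/P(A) = (49/340)/(1633/5780) = 833/1633

833/1633


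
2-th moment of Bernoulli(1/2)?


For Bernoulli: X in {0,1}
E[X^2] = 0^2*(1-1/2) + 1^2*1/2 = 1/2

1/2


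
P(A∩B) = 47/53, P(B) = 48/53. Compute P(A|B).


P(A|B) = P(A∩B)/P(B) = (47/53)/(48/53) = 47/48

47/48


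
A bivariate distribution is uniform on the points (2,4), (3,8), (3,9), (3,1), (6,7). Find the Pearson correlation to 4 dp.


Cov(X,Y) = 1.0800, Var(X) = 1.8400, Var(Y) = 8.5600
rho = Cov/(sqrt(VarX)*sqrt(VarY)) = 0.2721

0.2721


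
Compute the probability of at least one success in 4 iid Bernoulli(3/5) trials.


P(at least one) = 1 - P(none)
P(none) = (1 - 3/5)^4 = (2/5)^4 = 16/625
P(at least one) = 1 - 16/625 = 609/625

609/625


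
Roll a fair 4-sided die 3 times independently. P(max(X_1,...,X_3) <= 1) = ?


P(max <= 1) = P(all X_i <= 1) = (P(X_1 <= 1))^3
= (1/4)^3 = 1/64

1/64


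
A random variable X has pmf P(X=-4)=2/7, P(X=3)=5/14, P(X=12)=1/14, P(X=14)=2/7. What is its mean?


E[X] = sum(x * P(x))
= -4*2/7 + 3*5/14 + 12*1/14 + 14*2/7
= 67/14

67/14


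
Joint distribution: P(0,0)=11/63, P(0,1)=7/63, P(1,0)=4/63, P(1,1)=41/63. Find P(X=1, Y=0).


Read from table: P(X=1, Y=0) = 4/63

4/63


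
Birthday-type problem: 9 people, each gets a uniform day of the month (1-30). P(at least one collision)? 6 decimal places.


P(all different) = prod((30-i)/30 for i=0..8) = 0.263770
P(at least one match) = 1 - 0.263770 = 0.736230

0.736230


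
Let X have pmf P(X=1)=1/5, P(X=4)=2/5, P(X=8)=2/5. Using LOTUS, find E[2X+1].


E[2X+1] = sum(g(x)*P(x))
= 3*1/5 + 9*2/5 + 17*2/5
= 11

11


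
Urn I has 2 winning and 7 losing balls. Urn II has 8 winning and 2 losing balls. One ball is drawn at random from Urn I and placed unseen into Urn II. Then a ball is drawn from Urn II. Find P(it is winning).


P(transfer winning) = 2/9; P(transfer losing) = 7/9
If winning transferred: Urn II has 9 winning of 11, so P(winning|winning moved) = 9/11
If losing transferred: Urn II has 8 winning of 11, so P(winning|losing moved) = 8/11
By total probability: P(winning) = 2/9*9/11 + 7/9*8/11 = 74/99

74/99


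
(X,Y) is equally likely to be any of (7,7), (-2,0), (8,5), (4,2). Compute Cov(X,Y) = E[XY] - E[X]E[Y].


E[X]=17/4, E[Y]=7/2, E[XY]=97/4
Cov(X,Y) = E[XY] - E[X]E[Y] = 97/4 - 17/4*7/2 = 75/8

75/8


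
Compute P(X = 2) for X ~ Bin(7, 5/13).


P(X=2) = C(7,2) * p^2 * (1-p)^5
= 21 * 25/169 * 32768/371293
= 17203200/62748517

17203200/62748517


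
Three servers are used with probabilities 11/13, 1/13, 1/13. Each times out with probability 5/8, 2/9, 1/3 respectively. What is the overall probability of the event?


P(A) = P(A|B1)P(B1) + P(A|B2)P(B2) + P(A|B3)P(B3)
= 5/8*11/13 + 2/9*1/13 + 1/3*1/13
= 55/104 + 2/117 + 1/39 = 535/936

535/936


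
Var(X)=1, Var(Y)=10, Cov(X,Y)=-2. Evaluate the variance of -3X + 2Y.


Var(-3X + 2Y) = (-3)^2*Var(X) + 2^2*Var(Y) + 2*(-3)*2*Cov(X,Y)
= 9*1 + 4*10 - 12*(-2)
= 9 + 40 + 24 = 73

73


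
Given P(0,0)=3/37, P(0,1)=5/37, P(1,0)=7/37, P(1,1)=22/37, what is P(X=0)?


P(X=0) = P(0,0)+P(0,1) = 3/37 + 5/37 = 8/37

8/37


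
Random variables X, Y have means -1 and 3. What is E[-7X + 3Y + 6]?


E[-7X + 3Y + 6] = -7*E[X] + 3*E[Y] + 6
= (-7)*(-1) + (3)*(3) + (6)
= 7 + 9 + 6 = 22

22


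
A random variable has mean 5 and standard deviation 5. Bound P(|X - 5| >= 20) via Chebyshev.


k = 20/5 = 4
Chebyshev: P(|X-mu| >= k*sigma) <= 1/k^2 = 1/4^2 = 1/16

1/16


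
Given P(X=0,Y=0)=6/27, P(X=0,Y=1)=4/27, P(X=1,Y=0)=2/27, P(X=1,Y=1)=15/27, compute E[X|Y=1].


P(Y=1) = 19/27
E[X|Y=1] = (0*4 + 1*15)/19 = 15/19

15/19


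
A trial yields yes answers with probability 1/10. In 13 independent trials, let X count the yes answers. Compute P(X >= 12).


P(X>=12) = P(X=12) + P(X=13)
= 117/10000000000000 + 1/10000000000000
= 59/5000000000000

59/5000000000000


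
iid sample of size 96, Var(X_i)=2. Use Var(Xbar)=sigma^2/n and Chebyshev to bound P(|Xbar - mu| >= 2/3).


Var(Xbar) = Var(X)/n = 2/96
Chebyshev: P(|Xbar-mu| >= 2/3) <= Var(Xbar)/(2/3)^2 = (1/48)/(4/9) = 3/64

3/64
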